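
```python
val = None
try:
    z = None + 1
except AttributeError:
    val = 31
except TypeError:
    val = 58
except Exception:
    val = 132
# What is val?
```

Step-by-step execution trace:
1. `z = None + 1` raises TypeError.
2. `except AttributeError` does not match TypeError; skipped.
3. `except TypeError` matches → val = 58.
4. Remaining except clauses are skipped.
Result: 58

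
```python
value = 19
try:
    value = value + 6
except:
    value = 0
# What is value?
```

Step-by-step execution trace:
1. value starts at 19.
2. try: `value = value + 6` → value = 25. No exception raised.
3. `except` is skipped.
Result: 25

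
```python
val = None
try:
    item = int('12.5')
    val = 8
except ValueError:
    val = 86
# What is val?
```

Step-by-step execution trace:
1. `item = int('12.5')` raises ValueError.
2. `val = 8` is not reached.
3. `except ValueError` matches → val = 86.
Result: 86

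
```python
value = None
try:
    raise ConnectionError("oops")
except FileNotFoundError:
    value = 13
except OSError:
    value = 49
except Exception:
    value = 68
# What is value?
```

Step-by-step execution trace:
1. `raise ConnectionError(...)` raises ConnectionError.
2. `except FileNotFoundError` does not match (ConnectionError is not a subclass of FileNotFoundError); skipped.
3. `except OSError` matches (ConnectionError is a subclass of OSError) → value = 49.
4. `except Exception` is not reached.
Result: 49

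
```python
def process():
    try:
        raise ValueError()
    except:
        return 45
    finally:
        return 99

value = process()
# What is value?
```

Step-by-step execution trace:
1. `process()` enters try: `raise ValueError()` raises ValueError.
2. bare `except` matches → `return 45` sets pending return value 45.
3. Before returning, `finally: return 99` runs and overrides the pending return.
4. process() returns 99 → value = 99.
Result: 99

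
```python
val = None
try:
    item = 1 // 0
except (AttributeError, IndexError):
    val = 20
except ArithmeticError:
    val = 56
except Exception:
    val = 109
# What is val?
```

Step-by-step execution trace:
1. `item = 1 // 0` raises ZeroDivisionError.
2. `except (AttributeError, IndexError)` does not match ZeroDivisionError; skipped.
3. `except ArithmeticError` matches (ZeroDivisionError is a subclass of ArithmeticError) → val = 56.
4. `except Exception` is not reached.
Result: 56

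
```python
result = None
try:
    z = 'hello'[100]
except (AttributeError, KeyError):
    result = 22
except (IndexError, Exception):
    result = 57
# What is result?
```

Step-by-step execution trace:
1. `z = 'hello'[100]` raises IndexError.
2. `except (AttributeError, KeyError)` does not match IndexError; skipped.
3. `except (IndexError, Exception)` matches (IndexError is in the tuple) → result = 57.
Result: 57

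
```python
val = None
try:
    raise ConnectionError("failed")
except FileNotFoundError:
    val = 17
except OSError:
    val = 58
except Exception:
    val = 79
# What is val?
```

Step-by-step execution trace:
1. `raise ConnectionError(...)` raises ConnectionError.
2. `except FileNotFoundError` does not match (ConnectionError is not a subclass of FileNotFoundError); skipped.
3. `except OSError` matches (ConnectionError is a subclass of OSError) → val = 58.
4. `except Exception` is not reached.
Result: 58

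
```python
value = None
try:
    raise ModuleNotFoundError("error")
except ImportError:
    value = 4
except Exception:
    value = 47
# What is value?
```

Step-by-step execution trace:
1. `raise ModuleNotFoundError(...)` raises ModuleNotFoundError.
2. `except ImportError` matches (ModuleNotFoundError is a subclass of ImportError) → value = 4.
3. `except Exception` is not reached.
Result: 4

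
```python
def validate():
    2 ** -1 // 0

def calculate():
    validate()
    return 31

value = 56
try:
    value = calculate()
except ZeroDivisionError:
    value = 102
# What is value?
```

Step-by-step execution trace:
1. value starts at 56.
2. try: `calculate()` calls `validate()`.
3. `validate()` evaluates `2 ** -1 // 0`, which raises ZeroDivisionError; it propagates through calculate (uncaught).
4. `return 31` in calculate is not reached; the assignment to value does not complete.
5. `except ZeroDivisionError` matches → value = 102.
Result: 102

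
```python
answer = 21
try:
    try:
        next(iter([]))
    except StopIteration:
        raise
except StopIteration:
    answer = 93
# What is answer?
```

Step-by-step execution trace:
1. Inner try: `next(iter([]))` raises StopIteration.
2. Inner `except StopIteration` matches; bare `raise` re-raises the same StopIteration.
3. Outer `except StopIteration` matches → answer = 93.
Result: 93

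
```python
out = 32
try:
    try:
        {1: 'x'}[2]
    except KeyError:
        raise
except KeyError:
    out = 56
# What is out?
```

Step-by-step execution trace:
1. Inner try: `{1: 'x'}[2]` raises KeyError.
2. Inner `except KeyError` matches; bare `raise` re-raises the same KeyError.
3. Outer `except KeyError` matches → out = 56.
Result: 56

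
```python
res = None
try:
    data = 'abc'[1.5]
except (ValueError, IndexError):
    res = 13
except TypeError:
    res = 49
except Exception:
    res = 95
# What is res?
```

Step-by-step execution trace:
1. `data = 'abc'[1.5]` raises TypeError.
2. `except (ValueError, IndexError)` does not match TypeError; skipped.
3. `except TypeError` matches (exact type match) → res = 49.
4. `except Exception` is not reached.
Result: 49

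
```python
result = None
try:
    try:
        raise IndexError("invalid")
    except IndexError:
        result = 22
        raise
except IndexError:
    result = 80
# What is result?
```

Step-by-step execution trace:
1. Inner try: `raise IndexError("invalid")` raises IndexError.
2. Inner `except IndexError` matches → result = 22.
3. bare `raise` re-raises the same IndexError.
4. Outer `except IndexError` matches → result = 80.
Result: 80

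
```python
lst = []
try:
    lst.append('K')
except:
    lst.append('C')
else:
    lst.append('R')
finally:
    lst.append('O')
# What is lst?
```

Step-by-step execution trace:
1. try: `lst.append('K')` → lst = ['K']. No exception raised.
2. `except` is skipped.
3. `else` runs: `lst.append('R')` → lst = ['K', 'R'].
4. `finally` always runs: `lst.append('O')` → lst = ['K', 'R', 'O'].
Result: ['K', 'R', 'O']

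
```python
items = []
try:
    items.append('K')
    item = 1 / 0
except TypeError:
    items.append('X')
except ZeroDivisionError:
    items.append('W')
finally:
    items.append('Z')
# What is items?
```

Step-by-step execution trace:
1. try: `items.append('K')` → items = ['K'].
2. `item = 1 / 0` raises ZeroDivisionError.
3. `except TypeError` does not match ZeroDivisionError; skipped.
4. `except ZeroDivisionError` matches → `items.append('W')` → items = ['K', 'W'].
5. finally always runs: `items.append('Z')` → items = ['K', 'W', 'Z'].
Result: ['K', 'W', 'Z']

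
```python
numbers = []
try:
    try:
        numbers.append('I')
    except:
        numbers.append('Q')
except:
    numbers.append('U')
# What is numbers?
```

Step-by-step execution trace:
1. Inner try: `numbers.append('I')` → numbers = ['I']. No exception raised.
2. Inner `except` is skipped.
3. Inner try completes normally; outer `except` is skipped.
Result: ['I']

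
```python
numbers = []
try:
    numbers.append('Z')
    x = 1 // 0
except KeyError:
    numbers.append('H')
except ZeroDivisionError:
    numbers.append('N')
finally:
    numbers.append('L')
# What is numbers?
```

Step-by-step execution trace:
1. try: `numbers.append('Z')` → numbers = ['Z'].
2. `x = 1 // 0` raises ZeroDivisionError.
3. `except KeyError` does not match ZeroDivisionError; skipped.
4. `except ZeroDivisionError` matches → `numbers.append('N')` → numbers = ['Z', 'N'].
5. finally always runs: `numbers.append('L')` → numbers = ['Z', 'N', 'L'].
Result: ['Z', 'N', 'L']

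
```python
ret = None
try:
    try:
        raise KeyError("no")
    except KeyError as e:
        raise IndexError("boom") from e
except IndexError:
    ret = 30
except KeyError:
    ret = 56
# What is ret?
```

Step-by-step execution trace:
1. Inner try raises KeyError; inner `except KeyError as e` catches it.
2. `raise IndexError(...) from e` raises IndexError (KeyError is attached as __cause__, but only IndexError is active).
3. Outer `except IndexError` matches → ret = 30.
4. `except KeyError` is not reached.
Result: 30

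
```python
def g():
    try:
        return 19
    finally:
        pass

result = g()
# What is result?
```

Step-by-step execution trace:
1. `g()` enters try: `return 19` sets pending return value 19.
2. Before returning, `finally: pass` runs (no effect).
3. g() returns 19 → result = 19.
Result: 19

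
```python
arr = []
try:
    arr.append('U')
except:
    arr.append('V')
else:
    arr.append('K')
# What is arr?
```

Step-by-step execution trace:
1. try: `arr.append('U')` → arr = ['U']. No exception raised.
2. `except` is skipped.
3. `else` runs (try completed without exception): `arr.append('K')` → arr = ['U', 'K'].
Result: ['U', 'K']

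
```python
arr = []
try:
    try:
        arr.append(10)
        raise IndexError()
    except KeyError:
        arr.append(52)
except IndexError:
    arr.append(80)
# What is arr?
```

Step-by-step execution trace:
1. Inner try: `arr.append(10)` → arr = [10].
2. `raise IndexError()` raises IndexError.
3. Inner `except KeyError` does not match IndexError; exception propagates to outer try.
4. Outer `except IndexError` matches → `arr.append(80)` → arr = [10, 80].
Result: [10, 80]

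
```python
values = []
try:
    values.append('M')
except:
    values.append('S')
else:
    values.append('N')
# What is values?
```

Step-by-step execution trace:
1. try: `values.append('M')` → values = ['M']. No exception raised.
2. `except` is skipped.
3. `else` runs (try completed without exception): `values.append('N')` → values = ['M', 'N'].
Result: ['M', 'N']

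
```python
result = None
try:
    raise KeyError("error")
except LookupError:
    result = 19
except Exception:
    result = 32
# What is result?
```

Step-by-step execution trace:
1. `raise KeyError(...)` raises KeyError.
2. `except LookupError` matches (KeyError is a subclass of LookupError) → result = 19.
3. `except Exception` is not reached.
Result: 19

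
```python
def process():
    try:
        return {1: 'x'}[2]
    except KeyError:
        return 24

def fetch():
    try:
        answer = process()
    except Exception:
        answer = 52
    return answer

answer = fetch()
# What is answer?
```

Step-by-step execution trace:
1. `fetch()` calls `process()`.
2. In process: `{1: 'x'}[2]` raises KeyError; `except KeyError` catches it → returns 24.
3. In fetch: `answer = process()` → answer = 24. No exception reaches fetch.
4. `except Exception` is skipped; fetch returns 24.
5. answer = 24.
Result: 24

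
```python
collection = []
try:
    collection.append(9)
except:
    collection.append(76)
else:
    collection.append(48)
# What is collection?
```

Step-by-step execution trace:
1. try: `collection.append(9)` → collection = [9]. No exception raised.
2. `except` is skipped.
3. `else` runs (try completed without exception): `collection.append(48)` → collection = [9, 48].
Result: [9, 48]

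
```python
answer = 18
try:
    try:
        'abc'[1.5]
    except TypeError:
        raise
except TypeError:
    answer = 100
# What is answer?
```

Step-by-step execution trace:
1. Inner try: `'abc'[1.5]` raises TypeError.
2. Inner `except TypeError` matches; bare `raise` re-raises the same TypeError.
3. Outer `except TypeError` matches → answer = 100.
Result: 100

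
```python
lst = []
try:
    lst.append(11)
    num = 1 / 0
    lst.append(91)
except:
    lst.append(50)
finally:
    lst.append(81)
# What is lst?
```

Step-by-step execution trace:
1. try: `lst.append(11)` → lst = [11].
2. `num = 1 / 0` raises ZeroDivisionError; `lst.append(91)` is not reached.
3. bare `except` matches → `lst.append(50)` → lst = [11, 50].
4. finally always runs: `lst.append(81)` → lst = [11, 50, 81].
Result: [11, 50, 81]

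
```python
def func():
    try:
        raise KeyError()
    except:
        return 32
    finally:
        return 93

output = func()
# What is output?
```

Step-by-step execution trace:
1. `func()` enters try: `raise KeyError()` raises KeyError.
2. bare `except` matches → `return 32` sets pending return value 32.
3. Before returning, `finally: return 93` runs and overrides the pending return.
4. func() returns 93 → output = 93.
Result: 93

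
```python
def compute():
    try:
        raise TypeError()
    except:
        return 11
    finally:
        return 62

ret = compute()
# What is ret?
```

Step-by-step execution trace:
1. `compute()` enters try: `raise TypeError()` raises TypeError.
2. bare `except` matches → `return 11` sets pending return value 11.
3. Before returning, `finally: return 62` runs and overrides the pending return.
4. compute() returns 62 → ret = 62.
Result: 62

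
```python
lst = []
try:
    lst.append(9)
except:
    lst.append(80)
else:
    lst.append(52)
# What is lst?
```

Step-by-step execution trace:
1. try: `lst.append(9)` → lst = [9]. No exception raised.
2. `except` is skipped.
3. `else` runs (try completed without exception): `lst.append(52)` → lst = [9, 52].
Result: [9, 52]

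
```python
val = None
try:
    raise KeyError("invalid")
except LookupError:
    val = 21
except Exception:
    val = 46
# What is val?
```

Step-by-step execution trace:
1. `raise KeyError(...)` raises KeyError.
2. `except LookupError` matches (KeyError is a subclass of LookupError) → val = 21.
3. `except Exception` is not reached.
Result: 21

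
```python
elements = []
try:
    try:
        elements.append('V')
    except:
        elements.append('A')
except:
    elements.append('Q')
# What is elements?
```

Step-by-step execution trace:
1. Inner try: `elements.append('V')` → elements = ['V']. No exception raised.
2. Inner `except` is skipped.
3. Inner try completes normally; outer `except` is skipped.
Result: ['V']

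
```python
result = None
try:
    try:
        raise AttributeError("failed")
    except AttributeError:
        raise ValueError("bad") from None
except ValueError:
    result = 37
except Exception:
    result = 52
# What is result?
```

Step-by-step execution trace:
1. Inner try raises AttributeError; inner `except AttributeError` catches it.
2. `raise ValueError(...) from None` raises ValueError (from None suppresses __context__, but the active exception is still ValueError).
3. Outer `except ValueError` matches → result = 37.
4. `except Exception` is not reached.
Result: 37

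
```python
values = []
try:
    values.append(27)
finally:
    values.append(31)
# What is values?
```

Step-by-step execution trace:
1. try: `values.append(27)` → values = [27].
2. The try body completes without raising.
3. finally always runs: `values.append(31)` → values = [27, 31].
Result: [27, 31]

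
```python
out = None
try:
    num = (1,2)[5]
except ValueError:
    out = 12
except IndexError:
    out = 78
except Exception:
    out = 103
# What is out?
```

Step-by-step execution trace:
1. `num = (1,2)[5]` raises IndexError.
2. `except ValueError` does not match IndexError; skipped.
3. `except IndexError` matches → out = 78.
4. Remaining except clauses are skipped.
Result: 78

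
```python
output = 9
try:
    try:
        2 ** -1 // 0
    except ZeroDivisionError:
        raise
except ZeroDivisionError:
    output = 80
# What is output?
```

Step-by-step execution trace:
1. Inner try: `2 ** -1 // 0` raises ZeroDivisionError.
2. Inner `except ZeroDivisionError` matches; bare `raise` re-raises the same ZeroDivisionError.
3. Outer `except ZeroDivisionError` matches → output = 80.
Result: 80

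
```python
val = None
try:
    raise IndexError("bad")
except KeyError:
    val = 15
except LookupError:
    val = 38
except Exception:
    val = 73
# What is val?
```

Step-by-step execution trace:
1. `raise IndexError(...)` raises IndexError.
2. `except KeyError` does not match (IndexError is not a subclass of KeyError); skipped.
3. `except LookupError` matches (IndexError is a subclass of LookupError) → val = 38.
4. `except Exception` is not reached.
Result: 38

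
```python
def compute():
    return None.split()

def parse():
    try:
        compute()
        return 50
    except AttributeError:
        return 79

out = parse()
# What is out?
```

Step-by-step execution trace:
1. `parse()` calls `compute()`.
2. `compute()` evaluates `None.split()`, which raises AttributeError; it propagates to the caller.
3. `return 50` is not reached.
4. `except AttributeError` in parse matches → returns 79.
5. out = 79.
Result: 79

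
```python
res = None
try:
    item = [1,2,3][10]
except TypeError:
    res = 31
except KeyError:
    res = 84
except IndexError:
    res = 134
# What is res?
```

Step-by-step execution trace:
1. `item = [1,2,3][10]` raises IndexError.
2. `except TypeError` does not match IndexError; skipped.
3. `except KeyError` does not match IndexError; skipped.
4. `except IndexError` matches → res = 134.
Result: 134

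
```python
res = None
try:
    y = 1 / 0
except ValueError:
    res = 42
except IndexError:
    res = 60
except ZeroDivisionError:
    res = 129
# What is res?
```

Step-by-step execution trace:
1. `y = 1 / 0` raises ZeroDivisionError.
2. `except ValueError` does not match ZeroDivisionError; skipped.
3. `except IndexError` does not match ZeroDivisionError; skipped.
4. `except ZeroDivisionError` matches → res = 129.
Result: 129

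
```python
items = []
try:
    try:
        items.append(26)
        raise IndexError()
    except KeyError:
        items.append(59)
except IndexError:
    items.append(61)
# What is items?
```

Step-by-step execution trace:
1. Inner try: `items.append(26)` → items = [26].
2. `raise IndexError()` raises IndexError.
3. Inner `except KeyError` does not match IndexError; exception propagates to outer try.
4. Outer `except IndexError` matches → `items.append(61)` → items = [26, 61].
Result: [26, 61]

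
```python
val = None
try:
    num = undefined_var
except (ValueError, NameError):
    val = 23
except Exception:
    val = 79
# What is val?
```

Step-by-step execution trace:
1. `num = undefined_var` raises NameError.
2. `except (ValueError, NameError)` matches (NameError is in the tuple) → val = 23.
3. `except Exception` is not reached.
Result: 23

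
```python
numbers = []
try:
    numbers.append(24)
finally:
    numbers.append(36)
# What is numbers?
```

Step-by-step execution trace:
1. try: `numbers.append(24)` → numbers = [24].
2. The try body completes without raising.
3. finally always runs: `numbers.append(36)` → numbers = [24, 36].
Result: [24, 36]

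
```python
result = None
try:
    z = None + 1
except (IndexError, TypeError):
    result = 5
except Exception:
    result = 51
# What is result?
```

Step-by-step execution trace:
1. `z = None + 1` raises TypeError.
2. `except (IndexError, TypeError)` matches (TypeError is in the tuple) → result = 5.
3. `except Exception` is not reached.
Result: 5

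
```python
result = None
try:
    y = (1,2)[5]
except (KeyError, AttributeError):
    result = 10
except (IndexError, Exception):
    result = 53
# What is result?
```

Step-by-step execution trace:
1. `y = (1,2)[5]` raises IndexError.
2. `except (KeyError, AttributeError)` does not match IndexError; skipped.
3. `except (IndexError, Exception)` matches (IndexError is in the tuple) → result = 53.
Result: 53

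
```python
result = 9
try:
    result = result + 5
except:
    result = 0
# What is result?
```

Step-by-step execution trace:
1. result starts at 9.
2. try: `result = result + 5` → result = 14. No exception raised.
3. `except` is skipped.
Result: 14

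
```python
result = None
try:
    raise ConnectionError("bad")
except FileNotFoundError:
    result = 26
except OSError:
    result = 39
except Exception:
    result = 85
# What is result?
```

Step-by-step execution trace:
1. `raise ConnectionError(...)` raises ConnectionError.
2. `except FileNotFoundError` does not match (ConnectionError is not a subclass of FileNotFoundError); skipped.
3. `except OSError` matches (ConnectionError is a subclass of OSError) → result = 39.
4. `except Exception` is not reached.
Result: 39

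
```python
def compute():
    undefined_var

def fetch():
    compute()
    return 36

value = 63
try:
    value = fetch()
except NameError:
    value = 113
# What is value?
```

Step-by-step execution trace:
1. value starts at 63.
2. try: `fetch()` calls `compute()`.
3. `compute()` evaluates `undefined_var`, which raises NameError; it propagates through fetch (uncaught).
4. `return 36` in fetch is not reached; the assignment to value does not complete.
5. `except NameError` matches → value = 113.
Result: 113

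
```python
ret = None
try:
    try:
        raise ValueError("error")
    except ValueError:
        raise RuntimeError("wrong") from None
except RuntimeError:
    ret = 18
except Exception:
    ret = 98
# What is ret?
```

Step-by-step execution trace:
1. Inner try raises ValueError; inner `except ValueError` catches it.
2. `raise RuntimeError(...) from None` raises RuntimeError (from None suppresses __context__, but the active exception is still RuntimeError).
3. Outer `except RuntimeError` matches → ret = 18.
4. `except Exception` is not reached.
Result: 18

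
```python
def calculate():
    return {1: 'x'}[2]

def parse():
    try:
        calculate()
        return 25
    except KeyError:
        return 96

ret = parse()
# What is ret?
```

Step-by-step execution trace:
1. `parse()` calls `calculate()`.
2. `calculate()` evaluates `{1: 'x'}[2]`, which raises KeyError; it propagates to the caller.
3. `return 25` is not reached.
4. `except KeyError` in parse matches → returns 96.
5. ret = 96.
Result: 96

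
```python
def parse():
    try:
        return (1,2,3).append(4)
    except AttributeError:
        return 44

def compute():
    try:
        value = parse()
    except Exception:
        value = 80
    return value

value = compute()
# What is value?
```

Step-by-step execution trace:
1. `compute()` calls `parse()`.
2. In parse: `(1,2,3).append(4)` raises AttributeError; `except AttributeError` catches it → returns 44.
3. In compute: `value = parse()` → value = 44. No exception reaches compute.
4. `except Exception` is skipped; compute returns 44.
5. value = 44.
Result: 44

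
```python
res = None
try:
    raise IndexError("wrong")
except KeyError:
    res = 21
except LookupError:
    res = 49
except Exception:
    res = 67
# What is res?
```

Step-by-step execution trace:
1. `raise IndexError(...)` raises IndexError.
2. `except KeyError` does not match (IndexError is not a subclass of KeyError); skipped.
3. `except LookupError` matches (IndexError is a subclass of LookupError) → res = 49.
4. `except Exception` is not reached.
Result: 49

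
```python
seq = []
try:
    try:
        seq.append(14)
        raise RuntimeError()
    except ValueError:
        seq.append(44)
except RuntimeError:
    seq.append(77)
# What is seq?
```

Step-by-step execution trace:
1. Inner try: `seq.append(14)` → seq = [14].
2. `raise RuntimeError()` raises RuntimeError.
3. Inner `except ValueError` does not match RuntimeError; exception propagates to outer try.
4. Outer `except RuntimeError` matches → `seq.append(77)` → seq = [14, 77].
Result: [14, 77]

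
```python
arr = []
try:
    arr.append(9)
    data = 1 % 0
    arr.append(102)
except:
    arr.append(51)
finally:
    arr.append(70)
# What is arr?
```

Step-by-step execution trace:
1. try: `arr.append(9)` → arr = [9].
2. `data = 1 % 0` raises ZeroDivisionError; `arr.append(102)` is not reached.
3. bare `except` matches → `arr.append(51)` → arr = [9, 51].
4. finally always runs: `arr.append(70)` → arr = [9, 51, 70].
Result: [9, 51, 70]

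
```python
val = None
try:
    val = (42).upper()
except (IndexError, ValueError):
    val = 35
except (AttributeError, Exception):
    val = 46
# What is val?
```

Step-by-step execution trace:
1. `val = (42).upper()` raises AttributeError.
2. `except (IndexError, ValueError)` does not match AttributeError; skipped.
3. `except (AttributeError, Exception)` matches (AttributeError is in the tuple) → val = 46.
Result: 46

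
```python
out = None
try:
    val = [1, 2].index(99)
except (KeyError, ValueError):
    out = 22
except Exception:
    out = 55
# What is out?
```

Step-by-step execution trace:
1. `val = [1, 2].index(99)` raises ValueError.
2. `except (KeyError, ValueError)` matches (ValueError is in the tuple) → out = 22.
3. `except Exception` is not reached.
Result: 22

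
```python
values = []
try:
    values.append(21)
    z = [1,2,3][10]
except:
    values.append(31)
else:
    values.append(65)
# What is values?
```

Step-by-step execution trace:
1. try: `values.append(21)` → values = [21].
2. `z = [1,2,3][10]` raises IndexError.
3. bare `except` matches → `values.append(31)` → values = [21, 31].
4. `else` is skipped (an exception was raised).
Result: [21, 31]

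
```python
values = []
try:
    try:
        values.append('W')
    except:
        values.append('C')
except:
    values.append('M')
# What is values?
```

Step-by-step execution trace:
1. Inner try: `values.append('W')` → values = ['W']. No exception raised.
2. Inner `except` is skipped.
3. Inner try completes normally; outer `except` is skipped.
Result: ['W']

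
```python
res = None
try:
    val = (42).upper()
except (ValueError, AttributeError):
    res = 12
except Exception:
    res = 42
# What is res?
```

Step-by-step execution trace:
1. `val = (42).upper()` raises AttributeError.
2. `except (ValueError, AttributeError)` matches (AttributeError is in the tuple) → res = 12.
3. `except Exception` is not reached.
Result: 12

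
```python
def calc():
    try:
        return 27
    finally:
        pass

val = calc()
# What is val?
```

Step-by-step execution trace:
1. `calc()` enters try: `return 27` sets pending return value 27.
2. Before returning, `finally: pass` runs (no effect).
3. calc() returns 27 → val = 27.
Result: 27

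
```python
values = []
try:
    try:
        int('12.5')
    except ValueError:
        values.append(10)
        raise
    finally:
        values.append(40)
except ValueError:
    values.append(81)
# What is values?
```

Step-by-step execution trace:
1. Inner try: `int('12.5')` raises ValueError.
2. Inner `except ValueError` matches → `values.append(10)` → values = [10].
3. bare `raise` re-raises ValueError.
4. Inner `finally` runs during unwinding: `values.append(40)` → values = [10, 40].
5. Outer `except ValueError` matches → `values.append(81)` → values = [10, 40, 81].
Result: [10, 40, 81]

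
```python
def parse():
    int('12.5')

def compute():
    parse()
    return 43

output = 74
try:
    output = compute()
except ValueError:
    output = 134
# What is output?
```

Step-by-step execution trace:
1. output starts at 74.
2. try: `compute()` calls `parse()`.
3. `parse()` evaluates `int('12.5')`, which raises ValueError; it propagates through compute (uncaught).
4. `return 43` in compute is not reached; the assignment to output does not complete.
5. `except ValueError` matches → output = 134.
Result: 134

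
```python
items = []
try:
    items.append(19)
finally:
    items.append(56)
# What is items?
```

Step-by-step execution trace:
1. try: `items.append(19)` → items = [19].
2. The try body completes without raising.
3. finally always runs: `items.append(56)` → items = [19, 56].
Result: [19, 56]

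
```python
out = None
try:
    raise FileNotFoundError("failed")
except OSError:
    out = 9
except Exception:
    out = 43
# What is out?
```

Step-by-step execution trace:
1. `raise FileNotFoundError(...)` raises FileNotFoundError.
2. `except OSError` matches (FileNotFoundError is a subclass of OSError) → out = 9.
3. `except Exception` is not reached.
Result: 9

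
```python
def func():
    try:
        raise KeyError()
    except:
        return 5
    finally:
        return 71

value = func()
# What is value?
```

Step-by-step execution trace:
1. `func()` enters try: `raise KeyError()` raises KeyError.
2. bare `except` matches → `return 5` sets pending return value 5.
3. Before returning, `finally: return 71` runs and overrides the pending return.
4. func() returns 71 → value = 71.
Result: 71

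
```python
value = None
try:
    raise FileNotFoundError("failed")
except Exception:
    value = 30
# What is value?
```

Step-by-step execution trace:
1. `raise FileNotFoundError(...)` raises FileNotFoundError.
2. `except Exception` matches (FileNotFoundError is a subclass of Exception) → value = 30.
Result: 30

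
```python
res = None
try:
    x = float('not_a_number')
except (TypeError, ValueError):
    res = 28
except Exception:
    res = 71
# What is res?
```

Step-by-step execution trace:
1. `x = float('not_a_number')` raises ValueError.
2. `except (TypeError, ValueError)` matches (ValueError is in the tuple) → res = 28.
3. `except Exception` is not reached.
Result: 28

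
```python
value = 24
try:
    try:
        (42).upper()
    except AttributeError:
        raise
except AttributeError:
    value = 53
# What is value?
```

Step-by-step execution trace:
1. Inner try: `(42).upper()` raises AttributeError.
2. Inner `except AttributeError` matches; bare `raise` re-raises the same AttributeError.
3. Outer `except AttributeError` matches → value = 53.
Result: 53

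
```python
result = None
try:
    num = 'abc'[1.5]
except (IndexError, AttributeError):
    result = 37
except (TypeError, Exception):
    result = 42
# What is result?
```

Step-by-step execution trace:
1. `num = 'abc'[1.5]` raises TypeError.
2. `except (IndexError, AttributeError)` does not match TypeError; skipped.
3. `except (TypeError, Exception)` matches (TypeError is in the tuple) → result = 42.
Result: 42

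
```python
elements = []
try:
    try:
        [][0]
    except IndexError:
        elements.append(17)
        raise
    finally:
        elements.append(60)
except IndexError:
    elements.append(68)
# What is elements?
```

Step-by-step execution trace:
1. Inner try: `[][0]` raises IndexError.
2. Inner `except IndexError` matches → `elements.append(17)` → elements = [17].
3. bare `raise` re-raises IndexError.
4. Inner `finally` runs during unwinding: `elements.append(60)` → elements = [17, 60].
5. Outer `except IndexError` matches → `elements.append(68)` → elements = [17, 60, 68].
Result: [17, 60, 68]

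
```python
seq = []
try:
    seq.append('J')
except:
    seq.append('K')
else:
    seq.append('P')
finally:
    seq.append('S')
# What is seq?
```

Step-by-step execution trace:
1. try: `seq.append('J')` → seq = ['J']. No exception raised.
2. `except` is skipped.
3. `else` runs: `seq.append('P')` → seq = ['J', 'P'].
4. `finally` always runs: `seq.append('S')` → seq = ['J', 'P', 'S'].
Result: ['J', 'P', 'S']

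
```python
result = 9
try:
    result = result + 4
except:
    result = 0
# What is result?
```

Step-by-step execution trace:
1. result starts at 9.
2. try: `result = result + 4` → result = 13. No exception raised.
3. `except` is skipped.
Result: 13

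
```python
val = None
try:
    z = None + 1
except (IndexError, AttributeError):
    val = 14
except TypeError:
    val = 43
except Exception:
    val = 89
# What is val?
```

Step-by-step execution trace:
1. `z = None + 1` raises TypeError.
2. `except (IndexError, AttributeError)` does not match TypeError; skipped.
3. `except TypeError` matches (exact type match) → val = 43.
4. `except Exception` is not reached.
Result: 43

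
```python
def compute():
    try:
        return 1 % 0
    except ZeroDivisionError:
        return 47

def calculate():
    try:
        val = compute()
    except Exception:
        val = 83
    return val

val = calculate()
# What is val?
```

Step-by-step execution trace:
1. `calculate()` calls `compute()`.
2. In compute: `1 % 0` raises ZeroDivisionError; `except ZeroDivisionError` catches it → returns 47.
3. In calculate: `val = compute()` → val = 47. No exception reaches calculate.
4. `except Exception` is skipped; calculate returns 47.
5. val = 47.
Result: 47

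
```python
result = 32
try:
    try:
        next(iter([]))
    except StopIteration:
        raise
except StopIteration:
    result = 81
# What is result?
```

Step-by-step execution trace:
1. Inner try: `next(iter([]))` raises StopIteration.
2. Inner `except StopIteration` matches; bare `raise` re-raises the same StopIteration.
3. Outer `except StopIteration` matches → result = 81.
Result: 81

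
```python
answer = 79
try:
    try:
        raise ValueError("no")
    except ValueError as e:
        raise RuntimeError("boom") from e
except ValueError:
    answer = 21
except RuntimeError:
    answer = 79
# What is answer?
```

Step-by-step execution trace:
1. Inner try raises ValueError; inner `except ValueError as e` catches it.
2. `raise RuntimeError(...) from e` raises RuntimeError (ValueError is attached as __cause__, but only RuntimeError is active).
3. Outer `except ValueError` does not match RuntimeError; skipped.
4. Outer `except RuntimeError` matches → answer = 79.
Result: 79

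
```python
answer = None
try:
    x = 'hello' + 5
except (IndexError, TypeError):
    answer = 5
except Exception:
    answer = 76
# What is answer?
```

Step-by-step execution trace:
1. `x = 'hello' + 5` raises TypeError.
2. `except (IndexError, TypeError)` matches (TypeError is in the tuple) → answer = 5.
3. `except Exception` is not reached.
Result: 5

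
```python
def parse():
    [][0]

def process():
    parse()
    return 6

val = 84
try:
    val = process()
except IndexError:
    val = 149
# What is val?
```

Step-by-step execution trace:
1. val starts at 84.
2. try: `process()` calls `parse()`.
3. `parse()` evaluates `[][0]`, which raises IndexError; it propagates through process (uncaught).
4. `return 6` in process is not reached; the assignment to val does not complete.
5. `except IndexError` matches → val = 149.
Result: 149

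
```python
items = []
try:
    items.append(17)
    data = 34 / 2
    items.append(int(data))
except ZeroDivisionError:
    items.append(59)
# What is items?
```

Step-by-step execution trace:
1. try: `items.append(17)` → items = [17].
2. `data = 34 / 2` → data = 17.0. No exception raised.
3. `items.append(int(data))` → items = [17, 17].
4. `except ZeroDivisionError` is skipped (no exception was raised).
Result: [17, 17]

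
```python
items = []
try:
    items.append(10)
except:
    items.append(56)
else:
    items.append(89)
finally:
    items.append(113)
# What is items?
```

Step-by-step execution trace:
1. try: `items.append(10)` → items = [10]. No exception raised.
2. `except` is skipped.
3. `else` runs: `items.append(89)` → items = [10, 89].
4. `finally` always runs: `items.append(113)` → items = [10, 89, 113].
Result: [10, 89, 113]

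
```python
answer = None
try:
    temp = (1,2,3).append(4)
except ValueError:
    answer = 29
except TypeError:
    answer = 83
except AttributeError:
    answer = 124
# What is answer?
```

Step-by-step execution trace:
1. `temp = (1,2,3).append(4)` raises AttributeError.
2. `except ValueError` does not match AttributeError; skipped.
3. `except TypeError` does not match AttributeError; skipped.
4. `except AttributeError` matches → answer = 124.
Result: 124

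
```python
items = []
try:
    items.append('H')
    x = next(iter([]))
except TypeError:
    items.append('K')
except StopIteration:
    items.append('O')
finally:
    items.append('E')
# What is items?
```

Step-by-step execution trace:
1. try: `items.append('H')` → items = ['H'].
2. `x = next(iter([]))` raises StopIteration.
3. `except TypeError` does not match StopIteration; skipped.
4. `except StopIteration` matches → `items.append('O')` → items = ['H', 'O'].
5. finally always runs: `items.append('E')` → items = ['H', 'O', 'E'].
Result: ['H', 'O', 'E']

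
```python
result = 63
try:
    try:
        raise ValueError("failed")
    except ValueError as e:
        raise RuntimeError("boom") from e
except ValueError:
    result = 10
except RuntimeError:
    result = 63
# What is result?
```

Step-by-step execution trace:
1. Inner try raises ValueError; inner `except ValueError as e` catches it.
2. `raise RuntimeError(...) from e` raises RuntimeError (ValueError is attached as __cause__, but only RuntimeError is active).
3. Outer `except ValueError` does not match RuntimeError; skipped.
4. Outer `except RuntimeError` matches → result = 63.
Result: 63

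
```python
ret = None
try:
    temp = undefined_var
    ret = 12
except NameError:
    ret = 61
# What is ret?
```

Step-by-step execution trace:
1. `temp = undefined_var` raises NameError.
2. `ret = 12` is not reached.
3. `except NameError` matches → ret = 61.
Result: 61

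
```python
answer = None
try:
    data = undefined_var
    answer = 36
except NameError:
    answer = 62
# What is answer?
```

Step-by-step execution trace:
1. `data = undefined_var` raises NameError.
2. `answer = 36` is not reached.
3. `except NameError` matches → answer = 62.
Result: 62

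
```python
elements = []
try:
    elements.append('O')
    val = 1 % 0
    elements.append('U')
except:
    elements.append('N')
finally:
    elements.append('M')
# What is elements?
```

Step-by-step execution trace:
1. try: `elements.append('O')` → elements = ['O'].
2. `val = 1 % 0` raises ZeroDivisionError; `elements.append('U')` is not reached.
3. bare `except` matches → `elements.append('N')` → elements = ['O', 'N'].
4. finally always runs: `elements.append('M')` → elements = ['O', 'N', 'M'].
Result: ['O', 'N', 'M']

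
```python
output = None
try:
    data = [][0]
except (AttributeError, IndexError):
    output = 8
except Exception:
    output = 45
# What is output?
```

Step-by-step execution trace:
1. `data = [][0]` raises IndexError.
2. `except (AttributeError, IndexError)` matches (IndexError is in the tuple) → output = 8.
3. `except Exception` is not reached.
Result: 8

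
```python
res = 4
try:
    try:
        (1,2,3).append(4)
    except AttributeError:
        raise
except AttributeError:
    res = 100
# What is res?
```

Step-by-step execution trace:
1. Inner try: `(1,2,3).append(4)` raises AttributeError.
2. Inner `except AttributeError` matches; bare `raise` re-raises the same AttributeError.
3. Outer `except AttributeError` matches → res = 100.
Result: 100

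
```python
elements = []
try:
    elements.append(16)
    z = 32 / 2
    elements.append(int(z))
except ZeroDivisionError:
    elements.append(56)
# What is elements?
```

Step-by-step execution trace:
1. try: `elements.append(16)` → elements = [16].
2. `z = 32 / 2` → z = 16.0. No exception raised.
3. `elements.append(int(z))` → elements = [16, 16].
4. `except ZeroDivisionError` is skipped (no exception was raised).
Result: [16, 16]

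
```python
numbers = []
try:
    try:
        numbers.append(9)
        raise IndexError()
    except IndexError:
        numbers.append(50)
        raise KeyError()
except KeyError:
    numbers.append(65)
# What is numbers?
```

Step-by-step execution trace:
1. Inner try: `numbers.append(9)` → numbers = [9].
2. `raise IndexError()` raises IndexError.
3. Inner `except IndexError` matches → `numbers.append(50)` → numbers = [9, 50].
4. `raise KeyError()` raises KeyError; propagates to outer try.
5. Outer `except KeyError` matches → `numbers.append(65)` → numbers = [9, 50, 65].
Result: [9, 50, 65]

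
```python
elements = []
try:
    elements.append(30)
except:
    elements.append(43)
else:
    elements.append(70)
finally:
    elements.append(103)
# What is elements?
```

Step-by-step execution trace:
1. try: `elements.append(30)` → elements = [30]. No exception raised.
2. `except` is skipped.
3. `else` runs: `elements.append(70)` → elements = [30, 70].
4. `finally` always runs: `elements.append(103)` → elements = [30, 70, 103].
Result: [30, 70, 103]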